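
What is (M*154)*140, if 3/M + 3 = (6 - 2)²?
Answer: 64680/13 ≈ 4975.4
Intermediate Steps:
M = 3/13 (M = 3/(-3 + (6 - 2)²) = 3/(-3 + 4²) = 3/(-3 + 16) = 3/13 ≈ 0.23077)
(M*154)*140 = ((3/13)*154)*140 = (462/13)*140 = 64680/13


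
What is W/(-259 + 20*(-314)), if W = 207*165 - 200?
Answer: -33955/6539 ≈ -5.1927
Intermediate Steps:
W = 33955 (W = 34155 - 200 = 33955)
W/(-259 + 20*(-314)) = 33955/(-259 + 20*(-314)) = 33955/(-259 - 6280) = 33955/(-6539) = 33955*(-1/6539) = -33955/6539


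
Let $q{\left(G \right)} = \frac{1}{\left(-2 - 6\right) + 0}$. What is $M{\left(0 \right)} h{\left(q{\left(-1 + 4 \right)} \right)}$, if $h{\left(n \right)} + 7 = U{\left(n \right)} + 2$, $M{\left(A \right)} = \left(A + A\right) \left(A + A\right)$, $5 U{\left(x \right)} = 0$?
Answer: $0$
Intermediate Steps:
$q{\left(G \right)} = - \frac{1}{8}$ ($q{\left(G \right)} = \frac{1}{\left(-2 - 6\right) + 0} = \frac{1}{-8 + 0} = \frac{1}{-8} = - \frac{1}{8}$)
$U{\left(x \right)} = 0$ ($U{\left(x \right)} = \frac{1}{5} \cdot 0 = 0$)
$M{\left(A \right)} = 4 A^{2}$ ($M{\left(A \right)} = 2 A 2 A = 4 A^{2}$)
$h{\left(n \right)} = -5$ ($h{\left(n \right)} = -7 + \left(0 + 2\right) = -7 + 2 = -5$)
$M{\left(0 \right)} h{\left(q{\left(-1 + 4 \right)} \right)} = 4 \cdot 0^{2} \left(-5\right) = 4 \cdot 0 \left(-5\right) = 0 \left(-5\right) = 0$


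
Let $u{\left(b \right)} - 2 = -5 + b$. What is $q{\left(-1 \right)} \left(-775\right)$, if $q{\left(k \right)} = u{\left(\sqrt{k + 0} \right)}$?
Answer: $2325 - 775 i \approx 2325.0 - 775.0 i$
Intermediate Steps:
$u{\left(b \right)} = -3 + b$ ($u{\left(b \right)} = 2 + \left(-5 + b\right) = -3 + b$)
$q{\left(k \right)} = -3 + \sqrt{k}$ ($q{\left(k \right)} = -3 + \sqrt{k + 0} = -3 + \sqrt{k}$)
$q{\left(-1 \right)} \left(-775\right) = \left(-3 + \sqrt{-1}\right) \left(-775\right) = \left(-3 + i\right) \left(-775\right) = 2325 - 775 i$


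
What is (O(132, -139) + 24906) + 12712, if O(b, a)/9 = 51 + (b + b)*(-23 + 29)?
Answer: 52333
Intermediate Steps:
O(b, a) = 459 + 108*b (O(b, a) = 9*(51 + (b + b)*(-23 + 29)) = 9*(51 + (2*b)*6) = 9*(51 + 12*b) = 459 + 108*b)
(O(132, -139) + 24906) + 12712 = ((459 + 108*132) + 24906) + 12712 = ((459 + 14256) + 24906) + 12712 = (14715 + 24906) + 12712 = 39621 + 12712 = 52333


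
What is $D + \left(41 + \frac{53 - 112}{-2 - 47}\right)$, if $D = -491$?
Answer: $- \frac{21991}{49} \approx -448.8$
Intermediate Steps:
$D + \left(41 + \frac{53 - 112}{-2 - 47}\right) = -491 + \left(41 + \frac{53 - 112}{-2 - 47}\right) = -491 + \left(41 - \frac{59}{-49}\right) = -491 + \left(41 - - \frac{59}{49}\right) = -491 + \left(41 + \frac{59}{49}\right) = -491 + \frac{2068}{49} = - \frac{21991}{49}$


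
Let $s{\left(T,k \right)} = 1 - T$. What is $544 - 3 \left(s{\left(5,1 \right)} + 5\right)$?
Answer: $541$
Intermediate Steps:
$544 - 3 \left(s{\left(5,1 \right)} + 5\right) = 544 - 3 \left(\left(1 - 5\right) + 5\right) = 544 - 3 \left(-4 + 5\right) = 544 - 3 \cdot 1 = 544 - 3 = 541$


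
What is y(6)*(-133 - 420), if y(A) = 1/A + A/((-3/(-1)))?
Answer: -7189/6 ≈ -1198.2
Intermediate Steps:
y(A) = 1/A + A/3 (y(A) = 1/A + A/((-3*(-1))) = 1/A + A/3)
y(6)*(-133 - 420) = (1/6 + (⅓)*6)*(-133 - 420) = (⅙ + 2)*(-553) = (13/6)*(-553) = -7189/6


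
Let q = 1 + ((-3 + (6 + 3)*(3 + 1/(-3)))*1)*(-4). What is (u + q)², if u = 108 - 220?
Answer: 38025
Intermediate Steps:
u = -112
q = -83 (q = 1 + ((-3 + 9*(3 - ⅓))*1)*(-4) = 1 + ((-3 + 9*(8/3))*1)*(-4) = 1 + ((-3 + 24)*1)*(-4) = 1 + (21*1)*(-4) = 1 + 21*(-4) = 1 - 84 = -83)
(u + q)² = (-112 - 83)² = (-195)² = 38025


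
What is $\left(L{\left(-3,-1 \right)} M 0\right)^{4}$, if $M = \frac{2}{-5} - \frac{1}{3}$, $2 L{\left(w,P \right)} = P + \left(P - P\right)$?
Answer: $0$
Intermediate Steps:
$L{\left(w,P \right)} = \frac{P}{2}$ ($L{\left(w,P \right)} = \frac{P + \left(P - P\right)}{2} = \frac{P + 0}{2} = \frac{P}{2}$)
$M = - \frac{11}{15}$ ($M = 2 \left(- \frac{1}{5}\right) - \frac{1}{3} = - \frac{2}{5} - \frac{1}{3} = - \frac{11}{15} \approx -0.73333$)
$\left(L{\left(-3,-1 \right)} M 0\right)^{4} = \left(\frac{1}{2} \left(-1\right) \left(- \frac{11}{15}\right) 0\right)^{4} = \left(\left(- \frac{1}{2}\right) \left(- \frac{11}{15}\right) 0\right)^{4} = \left(\frac{11}{30} \cdot 0\right)^{4} = 0^{4} = 0$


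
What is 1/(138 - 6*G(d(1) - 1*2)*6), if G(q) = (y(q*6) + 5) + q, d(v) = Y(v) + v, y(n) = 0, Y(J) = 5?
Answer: -1/186 ≈ -0.0053763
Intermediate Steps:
d(v) = 5 + v
G(q) = 5 + q (G(q) = (0 + 5) + q = 5 + q)
1/(138 - 6*G(d(1) - 1*2)*6) = 1/(138 - 6*(5 + ((5 + 1) - 1*2))*6) = 1/(138 - 6*(5 + (6 - 2))*6) = 1/(138 - 6*(5 + 4)*6) = 1/(138 - 6*9*6) = 1/(138 - 54*6) = 1/(138 - 324) = 1/(-186) = -1/186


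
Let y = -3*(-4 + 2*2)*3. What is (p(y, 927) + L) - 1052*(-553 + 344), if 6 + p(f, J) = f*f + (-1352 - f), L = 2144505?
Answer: 2363015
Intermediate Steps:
y = 0 (y = -3*(-4 + 4)*3 = -3*0*3 = 0*3 = 0)
p(f, J) = -1358 + f² - f (p(f, J) = -6 + (f*f + (-1352 - f)) = -6 + (f² + (-1352 - f)) = -6 + (-1352 + f² - f) = -1358 + f² - f)
(p(y, 927) + L) - 1052*(-553 + 344) = ((-1358 + 0² - 1*0) + 2144505) - 1052*(-553 + 344) = ((-1358 + 0 + 0) + 2144505) - 1052*(-209) = (-1358 + 2144505) - 1*(-219868) = 2143147 + 219868 = 2363015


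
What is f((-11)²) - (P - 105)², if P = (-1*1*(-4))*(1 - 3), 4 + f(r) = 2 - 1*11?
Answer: -12782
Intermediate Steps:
f(r) = -13 (f(r) = -4 + (2 - 1*11) = -4 + (2 - 11) = -4 - 9 = -13)
P = -8 (P = -1*(-4)*(-2) = 4*(-2) = -8)
f((-11)²) - (P - 105)² = -13 - (-8 - 105)² = -13 - 1*(-113)² = -13 - 1*12769 = -13 - 12769 = -12782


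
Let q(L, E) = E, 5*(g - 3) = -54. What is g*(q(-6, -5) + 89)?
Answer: -3276/5 ≈ -655.20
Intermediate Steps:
g = -39/5 (g = 3 + (⅕)*(-54) = 3 - 54/5 = -39/5 ≈ -7.8000)
g*(q(-6, -5) + 89) = -39*(-5 + 89)/5 = -39/5*84 = -3276/5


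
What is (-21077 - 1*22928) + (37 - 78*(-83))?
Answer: -37494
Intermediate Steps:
(-21077 - 1*22928) + (37 - 78*(-83)) = (-21077 - 22928) + (37 + 6474) = -44005 + 6511 = -37494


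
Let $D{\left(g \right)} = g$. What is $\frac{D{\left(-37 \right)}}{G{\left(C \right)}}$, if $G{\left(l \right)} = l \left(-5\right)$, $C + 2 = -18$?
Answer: $- \frac{37}{100} \approx -0.37$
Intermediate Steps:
$C = -20$ ($C = -2 - 18 = -20$)
$G{\left(l \right)} = - 5 l$
$\frac{D{\left(-37 \right)}}{G{\left(C \right)}} = - \frac{37}{\left(-5\right) \left(-20\right)} = - \frac{37}{100}$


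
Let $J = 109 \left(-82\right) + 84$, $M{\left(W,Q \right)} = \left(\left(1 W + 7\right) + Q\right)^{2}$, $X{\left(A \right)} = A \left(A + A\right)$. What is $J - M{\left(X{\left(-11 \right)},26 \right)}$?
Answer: $-84479$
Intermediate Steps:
$X{\left(A \right)} = 2 A^{2}$ ($X{\left(A \right)} = A 2 A = 2 A^{2}$)
$M{\left(W,Q \right)} = \left(7 + Q + W\right)^{2}$ ($M{\left(W,Q \right)} = \left(\left(W + 7\right) + Q\right)^{2} = \left(\left(7 + W\right) + Q\right)^{2} = \left(7 + Q + W\right)^{2}$)
$J = -8854$ ($J = -8938 + 84 = -8854$)
$J - M{\left(X{\left(-11 \right)},26 \right)} = -8854 - \left(7 + 26 + 2 \left(-11\right)^{2}\right)^{2} = -8854 - \left(7 + 26 + 2 \cdot 121\right)^{2} = -8854 - \left(7 + 26 + 242\right)^{2} = -8854 - 275^{2} = -8854 - 75625 = -84479$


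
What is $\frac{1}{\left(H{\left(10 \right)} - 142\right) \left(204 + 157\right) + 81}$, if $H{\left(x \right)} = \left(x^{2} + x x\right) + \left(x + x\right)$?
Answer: $\frac{1}{28239} \approx 3.5412 \cdot 10^{-5}$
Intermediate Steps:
$H{\left(x \right)} = 2 x + 2 x^{2}$ ($H{\left(x \right)} = \left(x^{2} + x^{2}\right) + 2 x = 2 x^{2} + 2 x = 2 x + 2 x^{2}$)
$\frac{1}{\left(H{\left(10 \right)} - 142\right) \left(204 + 157\right) + 81} = \frac{1}{\left(2 \cdot 10 \left(1 + 10\right) - 142\right) \left(204 + 157\right) + 81} = \frac{1}{\left(2 \cdot 10 \cdot 11 - 142\right) 361 + 81} = \frac{1}{\left(220 - 142\right) 361 + 81} = \frac{1}{78 \cdot 361 + 81} = \frac{1}{28158 + 81} = \frac{1}{28239}$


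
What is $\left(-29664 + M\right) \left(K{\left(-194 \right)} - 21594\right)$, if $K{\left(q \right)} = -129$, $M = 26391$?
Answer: $71099379$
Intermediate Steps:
$\left(-29664 + M\right) \left(K{\left(-194 \right)} - 21594\right) = \left(-29664 + 26391\right) \left(-129 - 21594\right) = \left(-3273\right) \left(-21723\right) = 71099379$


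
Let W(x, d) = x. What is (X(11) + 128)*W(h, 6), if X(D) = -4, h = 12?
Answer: 1488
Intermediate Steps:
(X(11) + 128)*W(h, 6) = (-4 + 128)*12 = 124*12 = 1488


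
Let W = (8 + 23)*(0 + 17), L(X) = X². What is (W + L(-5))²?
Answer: 304704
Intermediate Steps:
W = 527 (W = 31*17 = 527)
(W + L(-5))² = (527 + (-5)²)² = (527 + 25)² = 552² = 304704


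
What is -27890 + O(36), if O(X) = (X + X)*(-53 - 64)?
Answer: -36314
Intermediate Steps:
O(X) = -234*X (O(X) = (2*X)*(-117) = -234*X)
-27890 + O(36) = -27890 - 234*36 = -27890 - 8424 = -36314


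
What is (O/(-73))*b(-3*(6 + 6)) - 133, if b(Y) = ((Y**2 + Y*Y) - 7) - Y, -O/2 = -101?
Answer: -539151/73 ≈ -7385.6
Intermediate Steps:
O = 202 (O = -2*(-101) = 202)
b(Y) = -7 - Y + 2*Y**2 (b(Y) = ((Y**2 + Y**2) - 7) - Y = (2*Y**2 - 7) - Y = (-7 + 2*Y**2) - Y = -7 - Y + 2*Y**2)
(O/(-73))*b(-3*(6 + 6)) - 133 = (202/(-73))*(-7 - (-3)*(6 + 6) + 2*(-3*(6 + 6))**2) - 133 = (202*(-1/73))*(-7 - (-3)*12 + 2*(-3*12)**2) - 133 = -202*(-7 - 1*(-36) + 2*(-36)**2)/73 - 133 = -202*(-7 + 36 + 2*1296)/73 - 133 = -202*(-7 + 36 + 2592)/73 - 133 = -202/73*2621 - 133 = -529442/73 - 133 = -539151/73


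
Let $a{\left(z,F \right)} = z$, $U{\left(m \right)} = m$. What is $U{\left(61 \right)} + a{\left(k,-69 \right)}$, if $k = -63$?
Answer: $-2$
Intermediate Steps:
$U{\left(61 \right)} + a{\left(k,-69 \right)} = 61 - 63 = -2$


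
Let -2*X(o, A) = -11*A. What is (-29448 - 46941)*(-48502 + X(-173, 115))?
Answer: 7313406471/2 ≈ 3.6567e+9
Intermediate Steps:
X(o, A) = 11*A/2 (X(o, A) = -(-11)*A/2 = 11*A/2)
(-29448 - 46941)*(-48502 + X(-173, 115)) = (-29448 - 46941)*(-48502 + (11/2)*115) = -76389*(-48502 + 1265/2) = -76389*(-95739/2) = 7313406471/2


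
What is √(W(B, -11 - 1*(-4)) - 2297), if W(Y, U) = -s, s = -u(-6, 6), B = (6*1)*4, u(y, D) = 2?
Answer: 3*I*√255 ≈ 47.906*I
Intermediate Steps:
B = 24 (B = 6*4 = 24)
s = -2 (s = -1*2 = -2)
W(Y, U) = 2 (W(Y, U) = -1*(-2) = 2)
√(W(B, -11 - 1*(-4)) - 2297) = √(2 - 2297) = √(-2295) = 3*I*√255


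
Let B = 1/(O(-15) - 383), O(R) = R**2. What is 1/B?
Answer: -158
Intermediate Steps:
B = -1/158 (B = 1/((-15)**2 - 383) = 1/(225 - 383) = 1/(-158) = -1/158 ≈ -0.0063291)
1/B = 1/(-1/158) = -158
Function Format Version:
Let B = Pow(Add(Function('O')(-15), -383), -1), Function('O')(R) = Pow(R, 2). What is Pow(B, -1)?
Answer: -158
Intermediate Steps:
B = Rational(-1, 158) (B = Pow(Add(Pow(-15, 2), -383), -1) = Pow(Add(225, -383), -1) = Pow(-158, -1) = Rational(-1, 158) ≈ -0.0063291)
Pow(B, -1) = Pow(Rational(-1, 158), -1) = -158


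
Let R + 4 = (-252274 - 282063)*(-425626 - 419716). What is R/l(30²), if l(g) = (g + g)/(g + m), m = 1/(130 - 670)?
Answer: 878098149247967/3888 ≈ 2.2585e+11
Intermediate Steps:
R = 451697508250 (R = -4 + (-252274 - 282063)*(-425626 - 419716) = -4 - 534337*(-845342) = -4 + 451697508254 = 451697508250)
m = -1/540 (m = 1/(-540) = -1/540 ≈ -0.0018519)
l(g) = 2*g/(-1/540 + g) (l(g) = (g + g)/(g - 1/540) = (2*g)/(-1/540 + g) = 2*g/(-1/540 + g))
R/l(30²) = 451697508250/((1080*30²/(-1 + 540*30²))) = 451697508250/((1080*900/(-1 + 540*900))) = 451697508250/((1080*900/(-1 + 486000))) = 451697508250/((1080*900/485999)) = 451697508250/((1080*900*(1/485999))) = 451697508250/(972000/485999) = 451697508250*(485999/972000) = 878098149247967/3888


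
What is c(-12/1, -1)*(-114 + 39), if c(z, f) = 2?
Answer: -150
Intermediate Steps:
c(-12/1, -1)*(-114 + 39) = 2*(-114 + 39) = 2*(-75) = -150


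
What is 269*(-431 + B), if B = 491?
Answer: 16140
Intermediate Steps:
269*(-431 + B) = 269*(-431 + 491) = 269*60 = 16140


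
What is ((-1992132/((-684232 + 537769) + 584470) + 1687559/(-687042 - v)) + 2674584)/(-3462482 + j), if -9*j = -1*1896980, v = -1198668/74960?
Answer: -22624041066985551525312/27505934680748507650663 ≈ -0.82251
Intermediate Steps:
v = -299667/18740 (v = -1198668*1/74960 = -299667/18740 ≈ -15.991)
j = 1896980/9 (j = -(-1)*1896980/9 = -⅑*(-1896980) = 1896980/9 ≈ 2.1078e+5)
((-1992132/((-684232 + 537769) + 584470) + 1687559/(-687042 - v)) + 2674584)/(-3462482 + j) = ((-1992132/((-684232 + 537769) + 584470) + 1687559/(-687042 - 1*(-299667/18740))) + 2674584)/(-3462482 + 1896980/9) = ((-1992132/(-146463 + 584470) + 1687559/(-687042 + 299667/18740)) + 2674584)/(-29265358/9) = ((-1992132/438007 + 1687559/(-12874867413/18740)) + 2674584)*(-9/29265358) = ((-1992132*1/438007 + 1687559*(-18740/12874867413)) + 2674584)*(-9/29265358) = ((-1992132/438007 - 31624855660/12874867413) + 2674584)*(-9/29265358) = (-39500343522264136/5639282050965891 + 2674584)*(-9/29265358) = (15082694044657034350208/5639282050965891)*(-9/29265358) = -22624041066985551525312/27505934680748507650663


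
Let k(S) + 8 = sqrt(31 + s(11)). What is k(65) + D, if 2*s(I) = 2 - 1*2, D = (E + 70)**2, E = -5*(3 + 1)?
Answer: 2492 + sqrt(31) ≈ 2497.6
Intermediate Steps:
E = -20 (E = -5*4 = -20)
D = 2500 (D = (-20 + 70)**2 = 50**2 = 2500)
s(I) = 0 (s(I) = (2 - 1*2)/2 = (2 - 2)/2 = (1/2)*0 = 0)
k(S) = -8 + sqrt(31) (k(S) = -8 + sqrt(31 + 0) = -8 + sqrt(31))
k(65) + D = (-8 + sqrt(31)) + 2500 = 2492 + sqrt(31)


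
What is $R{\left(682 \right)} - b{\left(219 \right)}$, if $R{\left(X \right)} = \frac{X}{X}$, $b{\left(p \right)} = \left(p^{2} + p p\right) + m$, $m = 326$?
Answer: $-96247$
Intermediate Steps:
$b{\left(p \right)} = 326 + 2 p^{2}$ ($b{\left(p \right)} = \left(p^{2} + p p\right) + 326 = \left(p^{2} + p^{2}\right) + 326 = 2 p^{2} + 326 = 326 + 2 p^{2}$)
$R{\left(X \right)} = 1$
$R{\left(682 \right)} - b{\left(219 \right)} = 1 - \left(326 + 2 \cdot 219^{2}\right) = 1 - \left(326 + 2 \cdot 47961\right) = 1 - \left(326 + 95922\right) = 1 - 96248 = -96247$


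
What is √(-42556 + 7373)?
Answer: I*√35183 ≈ 187.57*I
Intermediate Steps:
√(-42556 + 7373) = √(-35183) = I*√35183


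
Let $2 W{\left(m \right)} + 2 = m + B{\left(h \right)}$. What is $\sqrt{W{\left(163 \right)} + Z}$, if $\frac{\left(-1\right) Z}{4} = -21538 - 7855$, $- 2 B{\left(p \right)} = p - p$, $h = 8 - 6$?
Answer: $\frac{9 \sqrt{5810}}{2} \approx 343.0$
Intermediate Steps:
$h = 2$
$B{\left(p \right)} = 0$ ($B{\left(p \right)} = - \frac{p - p}{2} = \left(- \frac{1}{2}\right) 0 = 0$)
$W{\left(m \right)} = -1 + \frac{m}{2}$ ($W{\left(m \right)} = -1 + \frac{m + 0}{2} = -1 + \frac{m}{2}$)
$Z = 117572$ ($Z = - 4 \left(-21538 - 7855\right) = \left(-4\right) \left(-29393\right) = 117572$)
$\sqrt{W{\left(163 \right)} + Z} = \sqrt{\left(-1 + \frac{1}{2} \cdot 163\right) + 117572} = \sqrt{\left(-1 + \frac{163}{2}\right) + 117572} = \sqrt{\frac{161}{2} + 117572} = \sqrt{\frac{235305}{2}} = \frac{9 \sqrt{5810}}{2}$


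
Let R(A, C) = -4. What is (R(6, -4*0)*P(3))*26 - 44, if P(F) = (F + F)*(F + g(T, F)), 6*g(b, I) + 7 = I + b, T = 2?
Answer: -1708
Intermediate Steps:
g(b, I) = -7/6 + I/6 + b/6 (g(b, I) = -7/6 + (I + b)/6 = -7/6 + (I/6 + b/6) = -7/6 + I/6 + b/6)
P(F) = 2*F*(-⅚ + 7*F/6) (P(F) = (F + F)*(F + (-7/6 + F/6 + (⅙)*2)) = (2*F)*(F + (-7/6 + F/6 + ⅓)) = (2*F)*(F + (-⅚ + F/6)) = (2*F)*(-⅚ + 7*F/6) = 2*F*(-⅚ + 7*F/6))
(R(6, -4*0)*P(3))*26 - 44 = -4*3*(-5 + 7*3)/3*26 - 44 = -4*3*(-5 + 21)/3*26 - 44 = -4*3*16/3*26 - 44 = -4*16*26 - 44 = -64*26 - 44 = -1664 - 44 = -1708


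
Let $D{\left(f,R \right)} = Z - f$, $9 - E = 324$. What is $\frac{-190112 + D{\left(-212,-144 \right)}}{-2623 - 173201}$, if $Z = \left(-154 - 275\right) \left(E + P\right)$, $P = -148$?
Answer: $- \frac{2909}{58608} \approx -0.049635$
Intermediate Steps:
$E = -315$ ($E = 9 - 324 = -315$)
$Z = 198627$ ($Z = \left(-154 - 275\right) \left(-315 - 148\right) = \left(-429\right) \left(-463\right) = 198627$)
$D{\left(f,R \right)} = 198627 - f$
$\frac{-190112 + D{\left(-212,-144 \right)}}{-2623 - 173201} = \frac{-190112 + \left(198627 - -212\right)}{-2623 - 173201} = \frac{-190112 + \left(198627 + 212\right)}{-175824} = \left(-190112 + 198839\right) \left(- \frac{1}{175824}\right) = 8727 \left(- \frac{1}{175824}\right) = - \frac{2909}{58608}$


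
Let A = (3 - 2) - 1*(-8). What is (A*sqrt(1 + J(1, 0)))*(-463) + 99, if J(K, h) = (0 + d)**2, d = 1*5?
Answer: 99 - 4167*sqrt(26) ≈ -21149.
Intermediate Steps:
d = 5
J(K, h) = 25 (J(K, h) = (0 + 5)**2 = 5**2 = 25)
A = 9 (A = 1 + 8 = 9)
(A*sqrt(1 + J(1, 0)))*(-463) + 99 = (9*sqrt(1 + 25))*(-463) + 99 = (9*sqrt(26))*(-463) + 99 = -4167*sqrt(26) + 99 = 99 - 4167*sqrt(26)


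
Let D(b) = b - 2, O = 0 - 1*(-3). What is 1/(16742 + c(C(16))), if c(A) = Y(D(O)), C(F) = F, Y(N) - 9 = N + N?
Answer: 1/16753 ≈ 5.9691e-5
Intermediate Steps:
O = 3 (O = 0 + 3 = 3)
D(b) = -2 + b
Y(N) = 9 + 2*N (Y(N) = 9 + (N + N) = 9 + 2*N)
c(A) = 11 (c(A) = 9 + 2*(-2 + 3) = 9 + 2*1 = 9 + 2 = 11)
1/(16742 + c(C(16))) = 1/(16742 + 11) = 1/16753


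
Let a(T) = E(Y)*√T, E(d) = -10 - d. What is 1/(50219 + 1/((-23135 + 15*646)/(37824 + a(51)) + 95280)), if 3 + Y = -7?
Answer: 3603857275/180982108531049 ≈ 1.9913e-5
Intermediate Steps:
Y = -10 (Y = -3 - 7 = -10)
a(T) = 0 (a(T) = (-10 - 1*(-10))*√T = (-10 + 10)*√T = 0*√T = 0)
1/(50219 + 1/((-23135 + 15*646)/(37824 + a(51)) + 95280)) = 1/(50219 + 1/((-23135 + 15*646)/(37824 + 0) + 95280)) = 1/(50219 + 1/((-23135 + 9690)/37824 + 95280)) = 1/(50219 + 1/(-13445*1/37824 + 95280)) = 1/(50219 + 1/(-13445/37824 + 95280)) = 1/(50219 + 1/(3603857275/37824)) = 1/(50219 + 37824/3603857275) = 1/(180982108531049/3603857275) = 3603857275/180982108531049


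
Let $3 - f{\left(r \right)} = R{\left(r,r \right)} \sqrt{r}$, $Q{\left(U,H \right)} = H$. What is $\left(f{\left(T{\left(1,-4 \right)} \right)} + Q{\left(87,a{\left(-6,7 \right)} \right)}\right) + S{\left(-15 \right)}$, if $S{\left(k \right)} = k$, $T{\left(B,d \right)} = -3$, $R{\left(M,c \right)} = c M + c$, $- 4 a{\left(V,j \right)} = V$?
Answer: $- \frac{21}{2} - 6 i \sqrt{3} \approx -10.5 - 10.392 i$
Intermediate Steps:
$a{\left(V,j \right)} = - \frac{V}{4}$
$R{\left(M,c \right)} = c + M c$ ($R{\left(M,c \right)} = M c + c = c + M c$)
$f{\left(r \right)} = 3 - r^{\frac{3}{2}} \left(1 + r\right)$ ($f{\left(r \right)} = 3 - r \left(1 + r\right) \sqrt{r} = 3 - r^{\frac{3}{2}} \left(1 + r\right)$)
$\left(f{\left(T{\left(1,-4 \right)} \right)} + Q{\left(87,a{\left(-6,7 \right)} \right)}\right) + S{\left(-15 \right)} = \left(\left(3 - \left(-3\right)^{\frac{3}{2}} \left(1 - 3\right)\right) - - \frac{3}{2}\right) - 15 = \left(\left(3 - - 3 i \sqrt{3} \left(-2\right)\right) + \frac{3}{2}\right) - 15 = \left(\left(3 - 6 i \sqrt{3}\right) + \frac{3}{2}\right) - 15 = \left(\frac{9}{2} - 6 i \sqrt{3}\right) - 15 = - \frac{21}{2} - 6 i \sqrt{3}$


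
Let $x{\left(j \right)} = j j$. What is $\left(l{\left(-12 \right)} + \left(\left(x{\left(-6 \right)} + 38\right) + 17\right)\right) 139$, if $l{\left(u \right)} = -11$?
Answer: $11120$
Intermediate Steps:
$x{\left(j \right)} = j^{2}$
$\left(l{\left(-12 \right)} + \left(\left(x{\left(-6 \right)} + 38\right) + 17\right)\right) 139 = \left(-11 + \left(\left(\left(-6\right)^{2} + 38\right) + 17\right)\right) 139 = \left(-11 + \left(\left(36 + 38\right) + 17\right)\right) 139 = \left(-11 + \left(74 + 17\right)\right) 139 = \left(-11 + 91\right) 139 = 80 \cdot 139 = 11120$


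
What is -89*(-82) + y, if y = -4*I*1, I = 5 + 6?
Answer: 7254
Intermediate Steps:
I = 11
y = -44 (y = -4*11*1 = -44*1 = -44)
-89*(-82) + y = -89*(-82) - 44 = 7298 - 44 = 7254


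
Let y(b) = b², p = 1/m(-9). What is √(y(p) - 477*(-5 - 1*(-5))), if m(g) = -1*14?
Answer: 1/14 ≈ 0.071429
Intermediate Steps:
m(g) = -14
p = -1/14 (p = 1/(-14) = -1/14 ≈ -0.071429)
√(y(p) - 477*(-5 - 1*(-5))) = √((-1/14)² - 477*(-5 - 1*(-5))) = √(1/196 - 477*(-5 + 5)) = √(1/196 - 477*0) = √(1/196 + 0) = √(1/196) = 1/14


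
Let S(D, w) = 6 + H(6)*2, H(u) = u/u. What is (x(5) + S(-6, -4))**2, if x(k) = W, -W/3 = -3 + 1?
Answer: 196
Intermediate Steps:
H(u) = 1
W = 6 (W = -3*(-3 + 1) = -3*(-2) = 6)
x(k) = 6
S(D, w) = 8 (S(D, w) = 6 + 1*2 = 6 + 2 = 8)
(x(5) + S(-6, -4))**2 = (6 + 8)**2 = 14**2 = 196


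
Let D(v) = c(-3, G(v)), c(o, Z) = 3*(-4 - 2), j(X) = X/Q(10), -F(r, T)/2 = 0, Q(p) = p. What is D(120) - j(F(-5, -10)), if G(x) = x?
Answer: -18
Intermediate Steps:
F(r, T) = 0 (F(r, T) = -2*0 = 0)
j(X) = X/10
c(o, Z) = -18 (c(o, Z) = 3*(-6) = -18)
D(v) = -18
D(120) - j(F(-5, -10)) = -18 - 0/10 = -18 - 1*0 = -18 + 0 = -18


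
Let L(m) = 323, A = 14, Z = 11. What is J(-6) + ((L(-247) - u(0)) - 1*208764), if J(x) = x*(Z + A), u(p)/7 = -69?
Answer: -208108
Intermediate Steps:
u(p) = -483 (u(p) = 7*(-69) = -483)
J(x) = 25*x (J(x) = x*(11 + 14) = x*25 = 25*x)
J(-6) + ((L(-247) - u(0)) - 1*208764) = 25*(-6) + ((323 - 1*(-483)) - 1*208764) = -150 + ((323 + 483) - 208764) = -150 + (806 - 208764) = -150 - 207958 = -208108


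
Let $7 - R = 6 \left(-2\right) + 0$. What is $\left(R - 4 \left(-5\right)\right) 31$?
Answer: $1209$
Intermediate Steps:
$R = 19$ ($R = 7 - \left(6 \left(-2\right) + 0\right) = 7 - \left(-12 + 0\right) = 7 - -12 = 7 + 12 = 19$)
$\left(R - 4 \left(-5\right)\right) 31 = \left(19 - 4 \left(-5\right)\right) 31 = \left(19 - -20\right) 31 = \left(19 + 20\right) 31 = 39 \cdot 31 = 1209$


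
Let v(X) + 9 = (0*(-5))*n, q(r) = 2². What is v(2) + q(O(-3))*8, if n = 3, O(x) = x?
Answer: 23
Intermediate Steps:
q(r) = 4
v(X) = -9 (v(X) = -9 + (0*(-5))*3 = -9 + 0*3 = -9 + 0 = -9)
v(2) + q(O(-3))*8 = -9 + 4*8 = -9 + 32 = 23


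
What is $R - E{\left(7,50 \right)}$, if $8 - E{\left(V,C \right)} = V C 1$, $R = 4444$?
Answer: $4786$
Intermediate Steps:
$E{\left(V,C \right)} = 8 - C V$ ($E{\left(V,C \right)} = 8 - V C 1 = 8 - C V 1 = 8 - C V$)
$R - E{\left(7,50 \right)} = 4444 - \left(8 - 50 \cdot 7\right) = 4444 - \left(8 - 350\right) = 4444 - -342 = 4444 + 342 = 4786$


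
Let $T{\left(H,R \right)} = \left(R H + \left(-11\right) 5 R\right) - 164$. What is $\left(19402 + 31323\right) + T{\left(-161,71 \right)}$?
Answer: $35225$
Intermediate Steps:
$T{\left(H,R \right)} = -164 - 55 R + H R$ ($T{\left(H,R \right)} = \left(H R - 55 R\right) - 164 = \left(- 55 R + H R\right) - 164 = -164 - 55 R + H R$)
$\left(19402 + 31323\right) + T{\left(-161,71 \right)} = \left(19402 + 31323\right) - 15500 = 50725 - 15500 = 35225$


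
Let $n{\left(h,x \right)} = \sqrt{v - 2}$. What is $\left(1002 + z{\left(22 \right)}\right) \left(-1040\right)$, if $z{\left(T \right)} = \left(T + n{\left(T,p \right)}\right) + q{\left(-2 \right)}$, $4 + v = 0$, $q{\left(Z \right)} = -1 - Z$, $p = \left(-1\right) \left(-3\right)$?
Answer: $-1066000 - 1040 i \sqrt{6} \approx -1.066 \cdot 10^{6} - 2547.5 i$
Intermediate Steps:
$p = 3$
$v = -4$ ($v = -4 + 0 = -4$)
$n{\left(h,x \right)} = i \sqrt{6}$ ($n{\left(h,x \right)} = \sqrt{-4 - 2} = \sqrt{-6} = i \sqrt{6}$)
$z{\left(T \right)} = 1 + T + i \sqrt{6}$ ($z{\left(T \right)} = \left(T + i \sqrt{6}\right) - -1 = \left(T + i \sqrt{6}\right) + \left(-1 + 2\right) = \left(T + i \sqrt{6}\right) + 1 = 1 + T + i \sqrt{6}$)
$\left(1002 + z{\left(22 \right)}\right) \left(-1040\right) = \left(1002 + \left(1 + 22 + i \sqrt{6}\right)\right) \left(-1040\right) = \left(1002 + \left(23 + i \sqrt{6}\right)\right) \left(-1040\right) = \left(1025 + i \sqrt{6}\right) \left(-1040\right) = -1066000 - 1040 i \sqrt{6}$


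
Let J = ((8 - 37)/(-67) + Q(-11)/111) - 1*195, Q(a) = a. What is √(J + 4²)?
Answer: I*√9881846817/7437 ≈ 13.367*I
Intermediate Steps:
J = -1447733/7437 (J = ((8 - 37)/(-67) - 11/111) - 1*195 = (-29*(-1/67) - 11*1/111) - 195 = (29/67 - 11/111) - 195 = 2482/7437 - 195 = -1447733/7437 ≈ -194.67)
√(J + 4²) = √(-1447733/7437 + 4²) = √(-1447733/7437 + 16) = √(-1328741/7437) = I*√9881846817/7437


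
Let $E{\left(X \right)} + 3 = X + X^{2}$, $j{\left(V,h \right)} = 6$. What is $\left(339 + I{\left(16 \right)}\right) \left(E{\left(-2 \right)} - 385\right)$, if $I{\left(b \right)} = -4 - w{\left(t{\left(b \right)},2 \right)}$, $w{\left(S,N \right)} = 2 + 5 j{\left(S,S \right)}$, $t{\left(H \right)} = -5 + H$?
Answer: $-116958$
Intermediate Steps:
$w{\left(S,N \right)} = 32$ ($w{\left(S,N \right)} = 2 + 5 \cdot 6 = 2 + 30 = 32$)
$E{\left(X \right)} = -3 + X + X^{2}$ ($E{\left(X \right)} = -3 + \left(X + X^{2}\right) = -3 + X + X^{2}$)
$I{\left(b \right)} = -36$ ($I{\left(b \right)} = -4 - 32 = -36$)
$\left(339 + I{\left(16 \right)}\right) \left(E{\left(-2 \right)} - 385\right) = \left(339 - 36\right) \left(\left(-3 - 2 + \left(-2\right)^{2}\right) - 385\right) = 303 \left(\left(-3 - 2 + 4\right) - 385\right) = 303 \left(-1 - 385\right) = 303 \left(-386\right) = -116958$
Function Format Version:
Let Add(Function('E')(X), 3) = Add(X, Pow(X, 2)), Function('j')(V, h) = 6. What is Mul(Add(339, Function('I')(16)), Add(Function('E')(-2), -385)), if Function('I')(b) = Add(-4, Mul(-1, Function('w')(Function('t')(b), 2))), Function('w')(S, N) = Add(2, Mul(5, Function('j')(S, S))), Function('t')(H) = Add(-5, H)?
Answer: -116958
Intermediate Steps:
Function('w')(S, N) = 32 (Function('w')(S, N) = Add(2, Mul(5, 6)) = Add(2, 30) = 32)
Function('E')(X) = Add(-3, X, Pow(X, 2)) (Function('E')(X) = Add(-3, Add(X, Pow(X, 2))) = Add(-3, X, Pow(X, 2)))
Function('I')(b) = -36 (Function('I')(b) = Add(-4, Mul(-1, 32)) = Add(-4, -32) = -36)
Mul(Add(339, Function('I')(16)), Add(Function('E')(-2), -385)) = Mul(Add(339, -36), Add(Add(-3, -2, Pow(-2, 2)), -385)) = Mul(303, Add(Add(-3, -2, 4), -385)) = Mul(303, Add(-1, -385)) = Mul(303, -386) = -116958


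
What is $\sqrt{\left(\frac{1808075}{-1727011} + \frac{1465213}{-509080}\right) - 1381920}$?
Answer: $\frac{3 i \sqrt{70957738166502796190}}{21497060} \approx 1175.6 i$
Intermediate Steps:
$\sqrt{\left(\frac{1808075}{-1727011} + \frac{1465213}{-509080}\right) - 1381920} = \sqrt{\left(1808075 \left(- \frac{1}{1727011}\right) + 1465213 \left(- \frac{1}{509080}\right)\right) - 1381920} = \sqrt{\left(- \frac{1808075}{1727011} - \frac{1465213}{509080}\right) - 1381920} = \sqrt{- \frac{2193829491}{558923560} - 1381920} = \sqrt{- \frac{772389839864691}{558923560}} = \frac{3 i \sqrt{70957738166502796190}}{21497060}$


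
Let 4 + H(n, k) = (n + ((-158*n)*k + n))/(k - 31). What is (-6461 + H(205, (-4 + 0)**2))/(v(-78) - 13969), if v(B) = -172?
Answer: -28057/14141 ≈ -1.9841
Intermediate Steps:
H(n, k) = -4 + (2*n - 158*k*n)/(-31 + k) (H(n, k) = -4 + (n + ((-158*n)*k + n))/(k - 31) = -4 + (n + (-158*k*n + n))/(-31 + k) = -4 + (n + (n - 158*k*n))/(-31 + k) = -4 + (2*n - 158*k*n)/(-31 + k))
(-6461 + H(205, (-4 + 0)**2))/(v(-78) - 13969) = (-6461 + 2*(62 + 205 - 2*(-4 + 0)**2 - 79*(-4 + 0)**2*205)/(-31 + (-4 + 0)**2))/(-172 - 13969) = (-6461 + 2*(62 + 205 - 2*(-4)**2 - 79*(-4)**2*205)/(-31 + (-4)**2))/(-14141) = (-6461 + 2*(62 + 205 - 2*16 - 79*16*205)/(-31 + 16))*(-1/14141) = (-6461 + 2*(62 + 205 - 32 - 259120)/(-15))*(-1/14141) = (-6461 + 2*(-1/15)*(-258885))*(-1/14141) = (-6461 + 34518)*(-1/14141) = 28057*(-1/14141) = -28057/14141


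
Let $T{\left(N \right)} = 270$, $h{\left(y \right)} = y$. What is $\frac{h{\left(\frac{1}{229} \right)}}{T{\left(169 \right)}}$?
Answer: $\frac{1}{61830} \approx 1.6173 \cdot 10^{-5}$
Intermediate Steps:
$\frac{h{\left(\frac{1}{229} \right)}}{T{\left(169 \right)}} = \frac{1}{229 \cdot 270} = \frac{1}{229} \cdot \frac{1}{270} = \frac{1}{61830}$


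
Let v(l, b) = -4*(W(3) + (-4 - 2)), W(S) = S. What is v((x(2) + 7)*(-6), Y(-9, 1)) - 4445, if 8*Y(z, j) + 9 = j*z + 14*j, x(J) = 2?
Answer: -4433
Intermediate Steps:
Y(z, j) = -9/8 + 7*j/4 + j*z/8 (Y(z, j) = -9/8 + (j*z + 14*j)/8 = -9/8 + (14*j + j*z)/8 = -9/8 + (7*j/4 + j*z/8) = -9/8 + 7*j/4 + j*z/8)
v(l, b) = 12 (v(l, b) = -4*(3 + (-4 - 2)) = -4*(3 - 6) = -4*(-3) = 12)
v((x(2) + 7)*(-6), Y(-9, 1)) - 4445 = 12 - 4445 = -4433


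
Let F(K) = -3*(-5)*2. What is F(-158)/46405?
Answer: 6/9281 ≈ 0.00064648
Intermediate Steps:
F(K) = 30 (F(K) = 15*2 = 30)
F(-158)/46405 = 30/46405 = 30*(1/46405) = 6/9281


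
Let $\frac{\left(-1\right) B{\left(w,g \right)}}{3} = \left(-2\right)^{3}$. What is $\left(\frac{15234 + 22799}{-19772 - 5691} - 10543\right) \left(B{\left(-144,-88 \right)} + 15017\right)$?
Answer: $- \frac{4038424902122}{25463} \approx -1.586 \cdot 10^{8}$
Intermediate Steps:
$B{\left(w,g \right)} = 24$ ($B{\left(w,g \right)} = - 3 \left(-2\right)^{3} = \left(-3\right) \left(-8\right) = 24$)
$\left(\frac{15234 + 22799}{-19772 - 5691} - 10543\right) \left(B{\left(-144,-88 \right)} + 15017\right) = \left(\frac{15234 + 22799}{-19772 - 5691} - 10543\right) \left(24 + 15017\right) = \left(\frac{38033}{-25463} - 10543\right) 15041 = \left(38033 \left(- \frac{1}{25463}\right) - 10543\right) 15041 = \left(- \frac{38033}{25463} - 10543\right) 15041 = \left(- \frac{268494442}{25463}\right) 15041 = - \frac{4038424902122}{25463}$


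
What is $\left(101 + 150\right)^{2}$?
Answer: $63001$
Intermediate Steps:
$\left(101 + 150\right)^{2} = 251^{2} = 63001$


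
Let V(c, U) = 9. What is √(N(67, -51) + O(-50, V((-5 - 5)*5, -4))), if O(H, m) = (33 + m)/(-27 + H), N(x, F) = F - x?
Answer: 2*I*√3586/11 ≈ 10.888*I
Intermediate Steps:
O(H, m) = (33 + m)/(-27 + H)
√(N(67, -51) + O(-50, V((-5 - 5)*5, -4))) = √((-51 - 1*67) + (33 + 9)/(-27 - 50)) = √((-51 - 67) + 42/(-77)) = √(-118 - 1/77*42) = √(-118 - 6/11) = √(-1304/11) = 2*I*√3586/11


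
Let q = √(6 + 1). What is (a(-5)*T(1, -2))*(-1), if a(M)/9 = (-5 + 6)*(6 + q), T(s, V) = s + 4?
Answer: -270 - 45*√7 ≈ -389.06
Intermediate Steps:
T(s, V) = 4 + s
q = √7 ≈ 2.6458
a(M) = 54 + 9*√7 (a(M) = 9*((-5 + 6)*(6 + √7)) = 9*(1*(6 + √7)) = 9*(6 + √7) = 54 + 9*√7)
(a(-5)*T(1, -2))*(-1) = ((54 + 9*√7)*(4 + 1))*(-1) = ((54 + 9*√7)*5)*(-1) = (270 + 45*√7)*(-1) = -270 - 45*√7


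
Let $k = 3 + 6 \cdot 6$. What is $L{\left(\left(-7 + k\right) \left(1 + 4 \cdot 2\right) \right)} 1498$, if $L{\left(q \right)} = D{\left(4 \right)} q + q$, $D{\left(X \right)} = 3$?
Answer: $1725696$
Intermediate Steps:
$k = 39$ ($k = 3 + 36 = 39$)
$L{\left(q \right)} = 4 q$ ($L{\left(q \right)} = 3 q + q = 4 q$)
$L{\left(\left(-7 + k\right) \left(1 + 4 \cdot 2\right) \right)} 1498 = 4 \left(-7 + 39\right) \left(1 + 4 \cdot 2\right) 1498 = 4 \cdot 32 \left(1 + 8\right) 1498 = 4 \cdot 32 \cdot 9 \cdot 1498 = 4 \cdot 288 \cdot 1498 = 1152 \cdot 1498 = 1725696$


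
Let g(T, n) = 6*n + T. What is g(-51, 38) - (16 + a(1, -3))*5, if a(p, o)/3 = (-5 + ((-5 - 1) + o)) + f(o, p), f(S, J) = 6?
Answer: 217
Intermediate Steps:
a(p, o) = -15 + 3*o (a(p, o) = 3*((-5 + ((-5 - 1) + o)) + 6) = 3*((-5 + (-6 + o)) + 6) = 3*((-11 + o) + 6) = 3*(-5 + o) = -15 + 3*o)
g(T, n) = T + 6*n
g(-51, 38) - (16 + a(1, -3))*5 = (-51 + 6*38) - (16 + (-15 + 3*(-3)))*5 = (-51 + 228) - (16 + (-15 - 9))*5 = 177 - (16 - 24)*5 = 177 - (-8)*5 = 177 - 1*(-40) = 177 + 40 = 217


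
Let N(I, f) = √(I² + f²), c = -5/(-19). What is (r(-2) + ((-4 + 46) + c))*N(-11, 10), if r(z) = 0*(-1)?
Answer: 803*√221/19 ≈ 628.29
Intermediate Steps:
c = 5/19 (c = -5*(-1/19) = 5/19 ≈ 0.26316)
r(z) = 0
(r(-2) + ((-4 + 46) + c))*N(-11, 10) = (0 + ((-4 + 46) + 5/19))*√((-11)² + 10²) = (0 + (42 + 5/19))*√(121 + 100) = (0 + 803/19)*√221 = 803*√221/19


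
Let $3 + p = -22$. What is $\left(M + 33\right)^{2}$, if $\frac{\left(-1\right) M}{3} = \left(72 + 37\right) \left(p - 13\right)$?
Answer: $155226681$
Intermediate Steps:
$p = -25$ ($p = -3 - 22 = -25$)
$M = 12426$ ($M = - 3 \left(72 + 37\right) \left(-25 - 13\right) = - 3 \cdot 109 \left(-38\right) = \left(-3\right) \left(-4142\right) = 12426$)
$\left(M + 33\right)^{2} = \left(12426 + 33\right)^{2} = 12459^{2} = 155226681$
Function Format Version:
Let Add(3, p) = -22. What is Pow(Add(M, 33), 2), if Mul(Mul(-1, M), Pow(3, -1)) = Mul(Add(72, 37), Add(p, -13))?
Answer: 155226681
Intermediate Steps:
p = -25 (p = Add(-3, -22) = -25)
M = 12426 (M = Mul(-3, Mul(Add(72, 37), Add(-25, -13))) = Mul(-3, Mul(109, -38)) = Mul(-3, -4142) = 12426)
Pow(Add(M, 33), 2) = Pow(Add(12426, 33), 2) = Pow(12459, 2) = 155226681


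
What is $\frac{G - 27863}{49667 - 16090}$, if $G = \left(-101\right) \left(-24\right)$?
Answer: $- \frac{25439}{33577} \approx -0.75763$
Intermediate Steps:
$G = 2424$
$\frac{G - 27863}{49667 - 16090} = \frac{2424 - 27863}{49667 - 16090} = - \frac{25439}{33577}$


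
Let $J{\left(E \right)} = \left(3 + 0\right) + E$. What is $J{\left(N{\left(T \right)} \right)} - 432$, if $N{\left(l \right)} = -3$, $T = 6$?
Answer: $-432$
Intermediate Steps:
$J{\left(E \right)} = 3 + E$
$J{\left(N{\left(T \right)} \right)} - 432 = \left(3 - 3\right) - 432 = 0 - 432 = -432$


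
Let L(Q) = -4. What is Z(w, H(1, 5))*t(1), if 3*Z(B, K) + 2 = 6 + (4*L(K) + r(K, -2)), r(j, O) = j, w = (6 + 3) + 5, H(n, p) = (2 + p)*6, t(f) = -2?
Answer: -20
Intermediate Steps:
H(n, p) = 12 + 6*p
w = 14 (w = 9 + 5 = 14)
Z(B, K) = -4 + K/3 (Z(B, K) = -⅔ + (6 + (4*(-4) + K))/3 = -⅔ + (6 + (-16 + K))/3 = -⅔ + (-10 + K)/3 = -⅔ + (-10/3 + K/3) = -4 + K/3)
Z(w, H(1, 5))*t(1) = (-4 + (12 + 6*5)/3)*(-2) = (-4 + (12 + 30)/3)*(-2) = (-4 + (⅓)*42)*(-2) = (-4 + 14)*(-2) = 10*(-2) = -20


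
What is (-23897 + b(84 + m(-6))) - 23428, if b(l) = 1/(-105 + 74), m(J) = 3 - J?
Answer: -1467076/31 ≈ -47325.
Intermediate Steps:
b(l) = -1/31 (b(l) = 1/(-31) = -1/31)
(-23897 + b(84 + m(-6))) - 23428 = (-23897 - 1/31) - 23428 = -740808/31 - 23428 = -1467076/31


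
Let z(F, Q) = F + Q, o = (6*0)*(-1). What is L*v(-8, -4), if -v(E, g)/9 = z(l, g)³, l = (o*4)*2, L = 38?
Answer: 21888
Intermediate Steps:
o = 0 (o = 0*(-1) = 0)
l = 0 (l = (0*4)*2 = 0*2 = 0)
v(E, g) = -9*g³ (v(E, g) = -9*(0 + g)³ = -9*g³)
L*v(-8, -4) = 38*(-9*(-4)³) = 38*(-9*(-64)) = 38*576 = 21888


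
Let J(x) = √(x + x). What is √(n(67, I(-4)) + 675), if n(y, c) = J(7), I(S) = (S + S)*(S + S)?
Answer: √(675 + √14) ≈ 26.053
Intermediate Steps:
I(S) = 4*S² (I(S) = (2*S)*(2*S) = 4*S²)
J(x) = √2*√x (J(x) = √(2*x) = √2*√x)
n(y, c) = √14 (n(y, c) = √2*√7 = √14)
√(n(67, I(-4)) + 675) = √(√14 + 675) = √(675 + √14)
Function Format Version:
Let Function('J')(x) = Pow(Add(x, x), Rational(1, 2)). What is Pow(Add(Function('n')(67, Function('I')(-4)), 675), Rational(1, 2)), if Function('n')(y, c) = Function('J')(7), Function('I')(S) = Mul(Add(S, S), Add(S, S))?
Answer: Pow(Add(675, Pow(14, Rational(1, 2))), Rational(1, 2)) ≈ 26.053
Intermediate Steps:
Function('I')(S) = Mul(4, Pow(S, 2)) (Function('I')(S) = Mul(Mul(2, S), Mul(2, S)) = Mul(4, Pow(S, 2)))
Function('J')(x) = Mul(Pow(2, Rational(1, 2)), Pow(x, Rational(1, 2))) (Function('J')(x) = Pow(Mul(2, x), Rational(1, 2)) = Mul(Pow(2, Rational(1, 2)), Pow(x, Rational(1, 2))))
Function('n')(y, c) = Pow(14, Rational(1, 2)) (Function('n')(y, c) = Mul(Pow(2, Rational(1, 2)), Pow(7, Rational(1, 2))) = Pow(14, Rational(1, 2)))
Pow(Add(Function('n')(67, Function('I')(-4)), 675), Rational(1, 2)) = Pow(Add(Pow(14, Rational(1, 2)), 675), Rational(1, 2)) = Pow(Add(675, Pow(14, Rational(1, 2))), Rational(1, 2))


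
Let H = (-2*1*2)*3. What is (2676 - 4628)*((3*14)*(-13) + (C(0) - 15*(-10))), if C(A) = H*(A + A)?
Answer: 772992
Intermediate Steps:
H = -12 (H = -2*2*3 = -4*3 = -12)
C(A) = -24*A (C(A) = -12*(A + A) = -24*A)
(2676 - 4628)*((3*14)*(-13) + (C(0) - 15*(-10))) = (2676 - 4628)*((3*14)*(-13) + (-24*0 - 15*(-10))) = -1952*(42*(-13) + (0 + 150)) = -1952*(-546 + 150) = -1952*(-396) = 772992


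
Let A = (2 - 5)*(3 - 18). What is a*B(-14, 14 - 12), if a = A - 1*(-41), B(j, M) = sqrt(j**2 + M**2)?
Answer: 860*sqrt(2) ≈ 1216.2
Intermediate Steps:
B(j, M) = sqrt(M**2 + j**2)
A = 45 (A = -3*(-15) = 45)
a = 86 (a = 45 - 1*(-41) = 45 + 41 = 86)
a*B(-14, 14 - 12) = 86*sqrt((14 - 12)**2 + (-14)**2) = 86*sqrt(2**2 + 196) = 86*sqrt(4 + 196) = 86*sqrt(200) = 86*(10*sqrt(2)) = 860*sqrt(2)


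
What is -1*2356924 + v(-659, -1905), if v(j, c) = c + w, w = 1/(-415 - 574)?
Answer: -2332881882/989 ≈ -2.3588e+6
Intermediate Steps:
w = -1/989 (w = 1/(-989) = -1/989 ≈ -0.0010111)
v(j, c) = -1/989 + c (v(j, c) = c - 1/989 = -1/989 + c)
-1*2356924 + v(-659, -1905) = -1*2356924 + (-1/989 - 1905) = -2356924 - 1884046/989 = -2332881882/989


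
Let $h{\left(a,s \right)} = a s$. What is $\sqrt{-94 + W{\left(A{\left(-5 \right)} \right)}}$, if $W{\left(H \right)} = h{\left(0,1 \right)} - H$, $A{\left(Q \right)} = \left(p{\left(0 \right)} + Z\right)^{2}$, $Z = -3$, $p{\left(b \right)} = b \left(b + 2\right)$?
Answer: $i \sqrt{103} \approx 10.149 i$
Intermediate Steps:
$p{\left(b \right)} = b \left(2 + b\right)$
$A{\left(Q \right)} = 9$ ($A{\left(Q \right)} = \left(0 \left(2 + 0\right) - 3\right)^{2} = \left(0 \cdot 2 - 3\right)^{2} = \left(0 - 3\right)^{2} = \left(-3\right)^{2} = 9$)
$W{\left(H \right)} = - H$ ($W{\left(H \right)} = 0 \cdot 1 - H = 0 - H = - H$)
$\sqrt{-94 + W{\left(A{\left(-5 \right)} \right)}} = \sqrt{-94 - 9} = \sqrt{-103} = i \sqrt{103}$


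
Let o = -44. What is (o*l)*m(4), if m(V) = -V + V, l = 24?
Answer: 0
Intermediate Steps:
m(V) = 0
(o*l)*m(4) = -44*24*0 = -1056*0 = 0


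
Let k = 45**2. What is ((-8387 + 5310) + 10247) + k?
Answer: 9195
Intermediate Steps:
k = 2025
((-8387 + 5310) + 10247) + k = ((-8387 + 5310) + 10247) + 2025 = (-3077 + 10247) + 2025 = 7170 + 2025 = 9195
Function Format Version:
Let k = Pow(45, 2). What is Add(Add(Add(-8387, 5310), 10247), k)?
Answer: 9195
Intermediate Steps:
k = 2025
Add(Add(Add(-8387, 5310), 10247), k) = Add(Add(Add(-8387, 5310), 10247), 2025) = Add(Add(-3077, 10247), 2025) = Add(7170, 2025) = 9195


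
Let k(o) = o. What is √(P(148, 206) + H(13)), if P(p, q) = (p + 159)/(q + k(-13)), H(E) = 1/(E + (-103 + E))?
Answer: √348431006/14861 ≈ 1.2561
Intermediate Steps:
H(E) = 1/(-103 + 2*E)
P(p, q) = (159 + p)/(-13 + q) (P(p, q) = (p + 159)/(q - 13) = (159 + p)/(-13 + q))
√(P(148, 206) + H(13)) = √((159 + 148)/(-13 + 206) + 1/(-103 + 2*13)) = √(307/193 + 1/(-103 + 26)) = √((1/193)*307 + 1/(-77)) = √(307/193 - 1/77) = √(23446/14861) = √348431006/14861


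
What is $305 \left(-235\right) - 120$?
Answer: $-71795$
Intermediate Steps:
$305 \left(-235\right) - 120 = -71675 - 120 = -71795$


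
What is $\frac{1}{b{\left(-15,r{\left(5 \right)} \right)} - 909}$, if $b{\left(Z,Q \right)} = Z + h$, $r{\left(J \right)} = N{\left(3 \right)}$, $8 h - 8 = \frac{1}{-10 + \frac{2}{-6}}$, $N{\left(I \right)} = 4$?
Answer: $- \frac{248}{228907} \approx -0.0010834$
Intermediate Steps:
$h = \frac{245}{248}$ ($h = 1 + \frac{1}{8 \left(-10 + \frac{2}{-6}\right)} = 1 + \frac{1}{8 \left(-10 + 2 \left(- \frac{1}{6}\right)\right)} = 1 + \frac{1}{8 \left(-10 - \frac{1}{3}\right)} = 1 + \frac{1}{8 \left(- \frac{31}{3}\right)} = 1 + \frac{1}{8} \left(- \frac{3}{31}\right) = 1 - \frac{3}{248} = \frac{245}{248} \approx 0.9879$)
$r{\left(J \right)} = 4$
$b{\left(Z,Q \right)} = \frac{245}{248} + Z$ ($b{\left(Z,Q \right)} = Z + \frac{245}{248} = \frac{245}{248} + Z$)
$\frac{1}{b{\left(-15,r{\left(5 \right)} \right)} - 909} = \frac{1}{\left(\frac{245}{248} - 15\right) - 909} = \frac{1}{- \frac{3475}{248} - 909} = \frac{1}{- \frac{228907}{248}} = - \frac{248}{228907}$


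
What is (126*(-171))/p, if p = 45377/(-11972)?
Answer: 257948712/45377 ≈ 5684.6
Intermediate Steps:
p = -45377/11972 (p = 45377*(-1/11972) = -45377/11972 ≈ -3.7903)
(126*(-171))/p = (126*(-171))/(-45377/11972) = -21546*(-11972/45377) = 257948712/45377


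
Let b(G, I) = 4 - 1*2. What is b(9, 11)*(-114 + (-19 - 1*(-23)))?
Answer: -220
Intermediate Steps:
b(G, I) = 2 (b(G, I) = 4 - 2 = 2)
b(9, 11)*(-114 + (-19 - 1*(-23))) = 2*(-114 + (-19 - 1*(-23))) = 2*(-114 + (-19 + 23)) = 2*(-114 + 4) = 2*(-110) = -220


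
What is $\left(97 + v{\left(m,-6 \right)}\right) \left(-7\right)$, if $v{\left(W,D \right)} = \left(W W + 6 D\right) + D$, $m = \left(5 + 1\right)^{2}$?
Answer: $-9457$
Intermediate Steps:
$m = 36$ ($m = 6^{2} = 36$)
$v{\left(W,D \right)} = W^{2} + 7 D$ ($v{\left(W,D \right)} = \left(W^{2} + 6 D\right) + D = W^{2} + 7 D$)
$\left(97 + v{\left(m,-6 \right)}\right) \left(-7\right) = \left(97 + \left(36^{2} + 7 \left(-6\right)\right)\right) \left(-7\right) = \left(97 + \left(1296 - 42\right)\right) \left(-7\right) = \left(97 + 1254\right) \left(-7\right) = 1351 \left(-7\right) = -9457$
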